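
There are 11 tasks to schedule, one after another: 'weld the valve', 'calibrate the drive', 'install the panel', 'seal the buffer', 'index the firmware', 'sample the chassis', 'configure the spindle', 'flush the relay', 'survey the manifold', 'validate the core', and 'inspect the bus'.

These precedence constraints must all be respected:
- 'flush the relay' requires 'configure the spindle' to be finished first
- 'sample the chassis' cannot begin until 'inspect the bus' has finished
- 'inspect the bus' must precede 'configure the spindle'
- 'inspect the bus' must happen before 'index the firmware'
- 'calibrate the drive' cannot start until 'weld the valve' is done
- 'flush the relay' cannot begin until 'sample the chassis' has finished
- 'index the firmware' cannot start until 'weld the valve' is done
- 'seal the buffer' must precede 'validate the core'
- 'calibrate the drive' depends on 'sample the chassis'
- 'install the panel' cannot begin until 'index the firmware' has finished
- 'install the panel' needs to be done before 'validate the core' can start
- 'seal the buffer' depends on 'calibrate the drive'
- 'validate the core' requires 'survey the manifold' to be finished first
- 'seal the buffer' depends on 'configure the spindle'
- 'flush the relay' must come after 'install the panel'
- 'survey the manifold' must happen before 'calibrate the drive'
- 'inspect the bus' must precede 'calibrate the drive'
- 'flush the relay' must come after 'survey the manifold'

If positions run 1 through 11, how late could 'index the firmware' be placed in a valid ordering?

8

The tasks that are forced after 'index the firmware', directly or by a chain of constraints, are 'install the panel', 'flush the relay', 'validate the core'. That's 3 tasks.
So at least 3 tasks follow 'index the firmware', putting 'index the firmware' no later than position 8. That position is achievable by scheduling everything else first.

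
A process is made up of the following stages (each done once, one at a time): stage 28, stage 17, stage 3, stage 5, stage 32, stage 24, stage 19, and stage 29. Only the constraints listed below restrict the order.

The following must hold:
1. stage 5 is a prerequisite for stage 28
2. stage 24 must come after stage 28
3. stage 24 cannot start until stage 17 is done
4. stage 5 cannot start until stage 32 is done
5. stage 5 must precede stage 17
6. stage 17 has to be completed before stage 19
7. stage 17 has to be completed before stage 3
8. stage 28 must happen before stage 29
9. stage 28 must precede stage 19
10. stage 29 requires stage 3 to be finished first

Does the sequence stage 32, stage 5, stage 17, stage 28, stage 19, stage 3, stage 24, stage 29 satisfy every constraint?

Yes

Every stated constraint is respected: stage 28 sits at position 4, ahead of stage 29 at position 8, and each of the other listed pairs likewise has the predecessor earlier in the sequence.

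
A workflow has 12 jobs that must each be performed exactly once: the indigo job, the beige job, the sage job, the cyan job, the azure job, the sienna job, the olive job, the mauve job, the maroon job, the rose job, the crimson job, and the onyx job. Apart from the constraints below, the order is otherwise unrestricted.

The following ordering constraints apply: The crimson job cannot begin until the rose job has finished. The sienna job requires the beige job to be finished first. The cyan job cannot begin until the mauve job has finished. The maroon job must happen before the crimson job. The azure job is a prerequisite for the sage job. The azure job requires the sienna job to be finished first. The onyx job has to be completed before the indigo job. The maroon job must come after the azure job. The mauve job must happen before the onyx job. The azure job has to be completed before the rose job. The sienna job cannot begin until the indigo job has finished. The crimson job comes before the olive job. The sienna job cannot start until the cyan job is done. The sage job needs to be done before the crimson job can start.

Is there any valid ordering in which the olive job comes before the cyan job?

No

Following the cyan job → the sienna job → the azure job → the maroon job → the crimson job → the olive job, the cyan job must precede the olive job in every valid ordering.
Hence the olive job can never be scheduled before the cyan job.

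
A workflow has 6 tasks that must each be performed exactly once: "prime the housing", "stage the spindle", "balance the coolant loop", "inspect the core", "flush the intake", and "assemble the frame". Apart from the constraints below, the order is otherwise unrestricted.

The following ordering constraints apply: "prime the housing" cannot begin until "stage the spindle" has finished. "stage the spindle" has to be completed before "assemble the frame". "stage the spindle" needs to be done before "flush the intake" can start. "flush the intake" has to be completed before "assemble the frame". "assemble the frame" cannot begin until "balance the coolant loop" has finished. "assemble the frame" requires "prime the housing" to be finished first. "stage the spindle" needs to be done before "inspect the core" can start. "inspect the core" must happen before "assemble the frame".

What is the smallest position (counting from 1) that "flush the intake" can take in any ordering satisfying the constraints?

The only task forced before "flush the intake" (directly or transitively) is "stage the spindle".
With 1 mandatory predecessor, the earliest "flush the intake" can sit is position 1+1 = 2, and placing just that one first achieves it.

2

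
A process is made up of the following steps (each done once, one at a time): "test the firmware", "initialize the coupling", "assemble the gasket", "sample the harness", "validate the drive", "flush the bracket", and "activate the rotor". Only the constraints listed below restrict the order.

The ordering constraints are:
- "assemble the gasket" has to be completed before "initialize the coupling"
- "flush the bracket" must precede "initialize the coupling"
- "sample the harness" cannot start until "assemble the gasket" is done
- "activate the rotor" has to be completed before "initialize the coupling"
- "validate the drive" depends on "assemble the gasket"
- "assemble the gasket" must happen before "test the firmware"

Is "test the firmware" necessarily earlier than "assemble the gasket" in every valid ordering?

No

There is a chain "assemble the gasket" → "test the firmware", which puts "assemble the gasket" before "test the firmware".
So "test the firmware" does not have to come before "assemble the gasket" — it cannot.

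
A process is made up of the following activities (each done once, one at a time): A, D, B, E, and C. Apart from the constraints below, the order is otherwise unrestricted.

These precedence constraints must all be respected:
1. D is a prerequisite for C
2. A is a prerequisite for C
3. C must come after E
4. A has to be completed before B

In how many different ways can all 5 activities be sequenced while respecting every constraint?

18

The activities with no prerequisites are A, D, E; any of them can be placed first.
Systematically extending each partial ordering one activity at a time and counting, there are 18 complete orderings.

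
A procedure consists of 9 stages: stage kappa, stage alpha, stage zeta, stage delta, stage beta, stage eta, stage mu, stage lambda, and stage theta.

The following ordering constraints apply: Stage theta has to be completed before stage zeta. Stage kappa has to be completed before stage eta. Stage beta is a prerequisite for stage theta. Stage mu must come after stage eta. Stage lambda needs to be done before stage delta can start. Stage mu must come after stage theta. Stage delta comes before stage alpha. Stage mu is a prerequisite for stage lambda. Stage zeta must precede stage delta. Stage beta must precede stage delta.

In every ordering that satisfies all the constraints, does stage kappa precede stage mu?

Yes

Following the dependencies: stage kappa → stage eta → stage mu.
Hence stage kappa necessarily comes before stage mu.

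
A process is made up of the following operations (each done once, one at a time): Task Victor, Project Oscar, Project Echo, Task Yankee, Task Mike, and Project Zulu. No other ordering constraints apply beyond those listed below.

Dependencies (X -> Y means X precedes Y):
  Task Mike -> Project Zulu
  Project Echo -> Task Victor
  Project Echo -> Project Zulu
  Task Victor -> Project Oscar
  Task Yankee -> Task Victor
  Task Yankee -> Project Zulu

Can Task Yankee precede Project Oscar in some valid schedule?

Task Yankee is actually forced before Project Oscar by the constraints, so certainly some valid ordering has Task Yankee first.

Yes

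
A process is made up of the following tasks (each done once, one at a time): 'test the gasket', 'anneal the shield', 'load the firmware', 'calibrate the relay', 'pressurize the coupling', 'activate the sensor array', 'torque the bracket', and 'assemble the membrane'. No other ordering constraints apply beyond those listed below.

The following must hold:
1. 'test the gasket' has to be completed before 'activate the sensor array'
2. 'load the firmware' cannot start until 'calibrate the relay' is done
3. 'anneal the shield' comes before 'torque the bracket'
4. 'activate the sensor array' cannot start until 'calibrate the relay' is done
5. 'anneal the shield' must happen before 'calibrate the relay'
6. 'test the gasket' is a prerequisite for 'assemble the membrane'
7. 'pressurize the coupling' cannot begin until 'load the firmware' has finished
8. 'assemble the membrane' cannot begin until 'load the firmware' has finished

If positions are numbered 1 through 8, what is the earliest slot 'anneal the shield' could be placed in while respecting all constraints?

1

Nothing is required before 'anneal the shield'; it can be the very first task.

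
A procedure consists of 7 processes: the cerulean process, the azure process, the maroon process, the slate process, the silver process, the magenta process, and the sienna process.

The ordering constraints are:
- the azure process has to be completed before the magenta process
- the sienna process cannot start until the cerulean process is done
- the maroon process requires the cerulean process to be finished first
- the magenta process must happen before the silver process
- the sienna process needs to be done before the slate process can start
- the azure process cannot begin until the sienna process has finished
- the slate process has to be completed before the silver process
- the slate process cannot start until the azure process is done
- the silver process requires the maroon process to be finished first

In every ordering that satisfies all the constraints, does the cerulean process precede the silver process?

Tracing the constraints gives a chain: the cerulean process → the maroon process → the silver process.
That forces the cerulean process before the silver process in every valid schedule.

Yes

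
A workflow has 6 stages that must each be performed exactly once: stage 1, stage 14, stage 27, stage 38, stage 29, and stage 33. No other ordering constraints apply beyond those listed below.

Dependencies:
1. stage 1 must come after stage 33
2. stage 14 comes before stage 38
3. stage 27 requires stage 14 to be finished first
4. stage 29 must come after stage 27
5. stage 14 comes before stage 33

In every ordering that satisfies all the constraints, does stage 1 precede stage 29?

Nothing in the constraints links stage 1 and stage 29; they are unordered relative to each other.
There exist valid orderings with stage 29 before stage 1, so stage 1 is not required to come first.

No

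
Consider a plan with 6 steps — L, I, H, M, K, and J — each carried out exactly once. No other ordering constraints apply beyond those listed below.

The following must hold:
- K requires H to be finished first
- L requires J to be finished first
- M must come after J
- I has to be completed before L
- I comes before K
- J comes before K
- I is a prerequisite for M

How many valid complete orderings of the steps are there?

48

3 steps have no prerequisites (I, H, J), so any of them could come first.
Enumerating by repeatedly choosing an available step (one whose prerequisites are all placed) gives 48 distinct complete orderings.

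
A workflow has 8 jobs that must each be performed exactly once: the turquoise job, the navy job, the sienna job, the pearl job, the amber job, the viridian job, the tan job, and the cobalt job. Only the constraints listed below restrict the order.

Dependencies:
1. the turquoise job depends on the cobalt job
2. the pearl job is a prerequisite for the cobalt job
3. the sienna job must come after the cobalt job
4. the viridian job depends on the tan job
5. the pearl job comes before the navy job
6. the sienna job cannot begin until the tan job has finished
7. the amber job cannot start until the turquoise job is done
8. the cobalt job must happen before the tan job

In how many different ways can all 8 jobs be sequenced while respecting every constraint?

Only the pearl job has no prerequisites, so it must go first.
Systematically extending each partial ordering one job at a time and counting, there are 140 complete orderings.

140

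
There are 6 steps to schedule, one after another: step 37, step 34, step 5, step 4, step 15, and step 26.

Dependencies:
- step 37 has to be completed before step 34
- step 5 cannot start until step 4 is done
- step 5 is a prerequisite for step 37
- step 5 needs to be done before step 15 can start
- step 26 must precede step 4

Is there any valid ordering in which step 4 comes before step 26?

Following step 26 → step 4, step 26 must precede step 4 in every valid ordering.
So no valid ordering can have step 4 before step 26.

No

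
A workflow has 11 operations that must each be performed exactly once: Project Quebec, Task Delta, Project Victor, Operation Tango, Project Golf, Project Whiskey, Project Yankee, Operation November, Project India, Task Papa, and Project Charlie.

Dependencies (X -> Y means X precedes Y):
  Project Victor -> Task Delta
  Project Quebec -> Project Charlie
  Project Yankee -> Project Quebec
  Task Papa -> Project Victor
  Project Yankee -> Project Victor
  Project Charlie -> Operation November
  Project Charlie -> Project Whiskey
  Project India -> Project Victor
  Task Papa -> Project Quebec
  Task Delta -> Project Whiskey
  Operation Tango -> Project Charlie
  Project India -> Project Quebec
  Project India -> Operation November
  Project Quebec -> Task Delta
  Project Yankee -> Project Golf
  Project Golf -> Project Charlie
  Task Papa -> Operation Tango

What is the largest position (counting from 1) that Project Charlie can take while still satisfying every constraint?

9

The operations that are forced after Project Charlie, directly or by a chain of constraints, are Project Whiskey, Operation November. That's 2 operations.
With 2 mandatory successors out of 11 operations total, the latest slot for Project Charlie is 11−2 = 9, and it's reachable by doing all non-successors before Project Charlie.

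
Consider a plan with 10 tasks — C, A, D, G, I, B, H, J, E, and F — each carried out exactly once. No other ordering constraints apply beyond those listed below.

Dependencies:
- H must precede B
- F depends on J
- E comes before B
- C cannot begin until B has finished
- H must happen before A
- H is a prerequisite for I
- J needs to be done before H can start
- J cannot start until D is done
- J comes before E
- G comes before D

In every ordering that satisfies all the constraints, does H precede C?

Yes

Tracing the constraints gives a chain: H → B → C.
So H must precede C in any valid ordering.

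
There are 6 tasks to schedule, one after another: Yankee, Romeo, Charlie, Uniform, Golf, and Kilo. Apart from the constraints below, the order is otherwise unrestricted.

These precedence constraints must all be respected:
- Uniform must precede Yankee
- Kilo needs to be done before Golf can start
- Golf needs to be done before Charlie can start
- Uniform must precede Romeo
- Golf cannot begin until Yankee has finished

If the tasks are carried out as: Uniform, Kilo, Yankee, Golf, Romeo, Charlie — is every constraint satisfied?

Yes

Going through the constraints one by one, each required predecessor appears earlier in the sequence than its dependent — e.g. Uniform (position 1) is before Romeo (position 5), as required.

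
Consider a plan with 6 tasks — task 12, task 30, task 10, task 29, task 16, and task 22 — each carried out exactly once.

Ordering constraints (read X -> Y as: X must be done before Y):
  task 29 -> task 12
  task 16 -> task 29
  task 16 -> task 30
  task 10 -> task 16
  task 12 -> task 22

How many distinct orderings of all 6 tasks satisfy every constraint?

4

Only task 10 has no prerequisites, so it must go first.
Counting all ways to extend the partial order to a total order gives 4.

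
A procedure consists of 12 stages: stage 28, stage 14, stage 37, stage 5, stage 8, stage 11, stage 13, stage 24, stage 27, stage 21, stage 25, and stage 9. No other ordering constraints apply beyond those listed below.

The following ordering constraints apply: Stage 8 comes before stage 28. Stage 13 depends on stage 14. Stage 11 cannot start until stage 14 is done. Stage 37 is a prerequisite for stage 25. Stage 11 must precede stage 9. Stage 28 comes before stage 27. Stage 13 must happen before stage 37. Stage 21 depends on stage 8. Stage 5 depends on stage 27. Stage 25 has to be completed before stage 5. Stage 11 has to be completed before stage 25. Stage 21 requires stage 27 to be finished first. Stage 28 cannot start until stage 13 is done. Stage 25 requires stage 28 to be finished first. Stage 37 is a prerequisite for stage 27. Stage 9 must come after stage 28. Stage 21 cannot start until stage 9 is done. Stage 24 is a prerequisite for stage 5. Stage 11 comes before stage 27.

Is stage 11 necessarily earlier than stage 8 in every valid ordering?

No chain of constraints connects stage 11 to stage 8 in either direction.
There exist valid orderings with stage 8 before stage 11, so stage 11 is not required to come first.

No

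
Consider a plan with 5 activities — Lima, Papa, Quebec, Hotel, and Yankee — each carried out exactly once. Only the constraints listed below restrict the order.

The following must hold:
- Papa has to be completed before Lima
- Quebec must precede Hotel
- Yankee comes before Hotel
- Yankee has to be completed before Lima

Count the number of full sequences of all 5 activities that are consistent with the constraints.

3 activities have no prerequisites (Papa, Quebec, Yankee), so any of them could come first.
Systematically extending each partial ordering one activity at a time and counting, there are 16 complete orderings.

16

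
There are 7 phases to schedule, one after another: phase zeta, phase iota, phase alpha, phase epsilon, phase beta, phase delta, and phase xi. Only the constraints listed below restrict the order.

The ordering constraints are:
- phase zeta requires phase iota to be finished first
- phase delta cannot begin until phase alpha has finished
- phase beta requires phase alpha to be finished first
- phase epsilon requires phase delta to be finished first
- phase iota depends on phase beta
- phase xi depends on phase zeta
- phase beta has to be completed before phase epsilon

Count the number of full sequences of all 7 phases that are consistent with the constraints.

Only phase alpha has no prerequisites, so it must go first.
Counting all ways to extend the partial order to a total order gives 14.

14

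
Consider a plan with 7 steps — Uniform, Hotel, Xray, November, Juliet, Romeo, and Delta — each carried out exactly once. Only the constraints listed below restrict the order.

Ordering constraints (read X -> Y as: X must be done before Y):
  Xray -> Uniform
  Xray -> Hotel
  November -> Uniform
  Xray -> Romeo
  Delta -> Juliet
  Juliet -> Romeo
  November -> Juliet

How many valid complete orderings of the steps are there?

3 steps have no prerequisites (Xray, November, Delta), so any of them could come first.
Enumerating by repeatedly choosing an available step (one whose prerequisites are all placed) gives 113 distinct complete orderings.

113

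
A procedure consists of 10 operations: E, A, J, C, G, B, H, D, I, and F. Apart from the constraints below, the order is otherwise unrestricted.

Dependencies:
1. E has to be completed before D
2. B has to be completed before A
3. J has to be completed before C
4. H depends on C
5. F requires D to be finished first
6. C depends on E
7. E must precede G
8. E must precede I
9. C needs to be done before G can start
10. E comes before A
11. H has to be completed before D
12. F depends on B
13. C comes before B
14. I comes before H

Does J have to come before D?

Yes

Tracing the constraints gives a chain: J → C → H → D.
So J must precede D in any valid ordering.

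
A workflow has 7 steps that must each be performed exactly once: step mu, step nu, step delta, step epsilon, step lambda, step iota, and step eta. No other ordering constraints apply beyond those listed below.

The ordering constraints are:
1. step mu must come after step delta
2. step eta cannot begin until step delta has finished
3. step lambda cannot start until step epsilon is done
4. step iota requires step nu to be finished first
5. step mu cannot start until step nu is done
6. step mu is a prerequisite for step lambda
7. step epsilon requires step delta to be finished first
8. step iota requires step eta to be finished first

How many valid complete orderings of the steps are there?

2 steps have no prerequisites (step nu, step delta), so any of them could come first.
Systematically extending each partial ordering one step at a time and counting, there are 60 complete orderings.

60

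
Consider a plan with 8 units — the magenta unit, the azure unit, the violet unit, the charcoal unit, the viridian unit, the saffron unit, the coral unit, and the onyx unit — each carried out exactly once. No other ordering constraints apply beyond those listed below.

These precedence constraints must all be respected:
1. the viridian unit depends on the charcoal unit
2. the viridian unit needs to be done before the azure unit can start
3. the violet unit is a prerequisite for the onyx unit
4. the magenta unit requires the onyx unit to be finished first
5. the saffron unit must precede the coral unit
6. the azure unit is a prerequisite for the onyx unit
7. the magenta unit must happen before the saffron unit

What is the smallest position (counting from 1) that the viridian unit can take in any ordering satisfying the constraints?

The only unit forced before the viridian unit (directly or transitively) is the charcoal unit.
With 1 mandatory predecessor, the earliest the viridian unit can sit is position 1+1 = 2, and placing just that one first achieves it.

2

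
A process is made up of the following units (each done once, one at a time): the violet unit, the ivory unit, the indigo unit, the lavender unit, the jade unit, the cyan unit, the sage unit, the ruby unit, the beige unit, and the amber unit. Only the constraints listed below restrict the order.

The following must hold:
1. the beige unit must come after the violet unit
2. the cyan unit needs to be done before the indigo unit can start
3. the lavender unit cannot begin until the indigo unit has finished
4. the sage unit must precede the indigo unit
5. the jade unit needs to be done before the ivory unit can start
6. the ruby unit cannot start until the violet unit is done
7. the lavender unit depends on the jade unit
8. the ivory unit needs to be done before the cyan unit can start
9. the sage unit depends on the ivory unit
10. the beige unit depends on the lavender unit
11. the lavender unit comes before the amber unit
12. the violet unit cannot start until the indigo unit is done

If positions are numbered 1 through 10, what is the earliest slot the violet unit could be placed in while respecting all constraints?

Working backwards through the constraints from the violet unit, its full set of required predecessors is the ivory unit, the indigo unit, the jade unit, the cyan unit, the sage unit — 5 of them.
With 5 mandatory predecessors, the earliest the violet unit can sit is position 5+1 = 6, and placing just those 5 first achieves it.

6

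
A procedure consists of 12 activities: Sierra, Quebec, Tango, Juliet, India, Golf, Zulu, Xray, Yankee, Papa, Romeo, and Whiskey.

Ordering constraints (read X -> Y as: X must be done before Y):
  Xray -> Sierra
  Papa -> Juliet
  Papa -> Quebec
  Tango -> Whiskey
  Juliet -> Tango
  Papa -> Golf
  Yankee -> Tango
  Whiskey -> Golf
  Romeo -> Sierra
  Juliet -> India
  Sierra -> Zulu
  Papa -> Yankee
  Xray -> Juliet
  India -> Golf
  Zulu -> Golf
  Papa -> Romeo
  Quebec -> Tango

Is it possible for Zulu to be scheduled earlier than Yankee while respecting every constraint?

No chain of constraints runs from Yankee to Zulu, so Yankee is not required to come first.
So a valid ordering placing Zulu earlier than Yankee exists.

Yes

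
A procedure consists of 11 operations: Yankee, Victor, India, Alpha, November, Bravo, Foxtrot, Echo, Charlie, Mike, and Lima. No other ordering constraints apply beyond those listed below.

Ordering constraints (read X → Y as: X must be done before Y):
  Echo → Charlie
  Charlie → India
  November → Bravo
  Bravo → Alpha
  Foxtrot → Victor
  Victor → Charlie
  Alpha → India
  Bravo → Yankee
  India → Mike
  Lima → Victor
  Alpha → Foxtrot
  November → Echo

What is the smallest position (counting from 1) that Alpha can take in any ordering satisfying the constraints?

3

Working backwards through the constraints from Alpha, its full set of required predecessors is November, Bravo — 2 of them.
So at minimum 2 operations come before Alpha, putting Alpha no earlier than position 3. That position is achievable by scheduling exactly those predecessors first.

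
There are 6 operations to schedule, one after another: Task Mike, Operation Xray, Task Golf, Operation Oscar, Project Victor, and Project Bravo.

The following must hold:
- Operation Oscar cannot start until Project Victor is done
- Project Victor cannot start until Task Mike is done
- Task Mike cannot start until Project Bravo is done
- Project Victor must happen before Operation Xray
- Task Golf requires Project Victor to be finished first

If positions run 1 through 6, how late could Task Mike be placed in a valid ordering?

Every operation that must follow Task Mike has to come after it. Tracing all chains starting from Task Mike, those operations are: Operation Xray, Task Golf, Operation Oscar, Project Victor — 4 in total.
With 4 mandatory successors out of 6 operations total, the latest slot for Task Mike is 6−4 = 2, and it's reachable by doing all non-successors before Task Mike.

2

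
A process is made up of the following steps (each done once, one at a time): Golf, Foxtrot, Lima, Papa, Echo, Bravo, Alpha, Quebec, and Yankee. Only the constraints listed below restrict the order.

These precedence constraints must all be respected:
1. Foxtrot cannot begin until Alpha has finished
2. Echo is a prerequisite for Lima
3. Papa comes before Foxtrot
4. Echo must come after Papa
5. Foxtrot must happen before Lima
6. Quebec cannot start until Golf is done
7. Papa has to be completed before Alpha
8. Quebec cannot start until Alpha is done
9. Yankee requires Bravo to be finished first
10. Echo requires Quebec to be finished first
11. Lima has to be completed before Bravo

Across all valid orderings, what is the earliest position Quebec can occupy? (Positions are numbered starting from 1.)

The steps that are forced before Quebec, directly or transitively, are Golf, Papa, Alpha. That's 3 steps.
With 3 mandatory predecessors, the earliest Quebec can sit is position 3+1 = 4, and placing just those 3 first achieves it.

4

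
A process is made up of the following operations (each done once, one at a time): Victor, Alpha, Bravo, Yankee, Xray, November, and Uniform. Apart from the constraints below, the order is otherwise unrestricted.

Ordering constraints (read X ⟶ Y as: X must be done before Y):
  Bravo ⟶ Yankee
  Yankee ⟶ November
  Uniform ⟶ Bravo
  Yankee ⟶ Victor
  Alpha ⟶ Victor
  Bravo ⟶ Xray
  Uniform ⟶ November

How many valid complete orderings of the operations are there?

2 operations have no prerequisites (Alpha, Uniform), so any of them could come first.
Counting all ways to extend the partial order to a total order gives 41.

41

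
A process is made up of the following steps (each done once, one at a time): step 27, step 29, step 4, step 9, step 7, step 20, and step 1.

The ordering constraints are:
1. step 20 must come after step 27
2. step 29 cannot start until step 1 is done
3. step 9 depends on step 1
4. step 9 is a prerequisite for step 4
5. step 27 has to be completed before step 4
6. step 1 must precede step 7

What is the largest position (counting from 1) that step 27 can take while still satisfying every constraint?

5

Every step that must follow step 27 has to come after it. Tracing all chains starting from step 27, those steps are: step 4, step 20 — 2 in total.
With 2 mandatory successors out of 7 steps total, the latest slot for step 27 is 7−2 = 5, and it's reachable by doing all non-successors before step 27.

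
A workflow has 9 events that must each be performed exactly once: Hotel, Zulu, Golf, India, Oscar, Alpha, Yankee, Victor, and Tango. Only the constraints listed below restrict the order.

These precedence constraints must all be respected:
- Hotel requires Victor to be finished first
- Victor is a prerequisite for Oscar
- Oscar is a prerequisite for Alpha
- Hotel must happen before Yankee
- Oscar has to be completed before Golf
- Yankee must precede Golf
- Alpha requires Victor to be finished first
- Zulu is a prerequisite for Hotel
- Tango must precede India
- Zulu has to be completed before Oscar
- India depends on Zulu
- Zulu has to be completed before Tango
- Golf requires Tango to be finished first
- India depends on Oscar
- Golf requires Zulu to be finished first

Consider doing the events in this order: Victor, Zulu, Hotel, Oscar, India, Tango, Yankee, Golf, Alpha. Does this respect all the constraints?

No

In the proposed order, India appears before Tango.
That contradicts the constraint that Tango must precede India.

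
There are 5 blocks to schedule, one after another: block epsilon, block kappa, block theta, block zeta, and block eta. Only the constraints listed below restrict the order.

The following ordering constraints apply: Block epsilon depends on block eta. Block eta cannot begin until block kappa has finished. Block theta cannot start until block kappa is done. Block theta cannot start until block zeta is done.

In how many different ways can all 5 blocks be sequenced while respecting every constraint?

9

2 blocks have no prerequisites (block kappa, block zeta), so any of them could come first.
Enumerating by repeatedly choosing an available block (one whose prerequisites are all placed) gives 9 distinct complete orderings.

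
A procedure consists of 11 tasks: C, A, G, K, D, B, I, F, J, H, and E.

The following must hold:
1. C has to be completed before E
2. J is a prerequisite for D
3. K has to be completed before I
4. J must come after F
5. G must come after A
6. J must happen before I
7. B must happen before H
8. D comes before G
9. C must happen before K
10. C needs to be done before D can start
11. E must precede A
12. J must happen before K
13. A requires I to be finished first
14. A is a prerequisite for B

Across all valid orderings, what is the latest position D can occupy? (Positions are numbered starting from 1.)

10

The only task forced after D (directly or by a chain) is G.
So at least 1 task follows D, putting D no later than position 10. That position is achievable by scheduling everything else first.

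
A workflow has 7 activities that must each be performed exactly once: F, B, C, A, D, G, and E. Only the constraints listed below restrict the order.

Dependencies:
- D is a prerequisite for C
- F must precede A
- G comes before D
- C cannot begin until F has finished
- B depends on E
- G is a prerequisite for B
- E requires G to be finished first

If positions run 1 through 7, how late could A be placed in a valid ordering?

7

A has no required successors, so nothing stops it from going last (position 7).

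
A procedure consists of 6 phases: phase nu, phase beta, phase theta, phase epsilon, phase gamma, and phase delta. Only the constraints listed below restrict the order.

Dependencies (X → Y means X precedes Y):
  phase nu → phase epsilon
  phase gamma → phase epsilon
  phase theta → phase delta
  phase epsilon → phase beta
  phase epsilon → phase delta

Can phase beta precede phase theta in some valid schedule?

The constraints leave phase beta and phase theta unordered relative to each other; nothing requires phase theta earlier.
That means at least one valid schedule has phase beta before phase theta.

Yes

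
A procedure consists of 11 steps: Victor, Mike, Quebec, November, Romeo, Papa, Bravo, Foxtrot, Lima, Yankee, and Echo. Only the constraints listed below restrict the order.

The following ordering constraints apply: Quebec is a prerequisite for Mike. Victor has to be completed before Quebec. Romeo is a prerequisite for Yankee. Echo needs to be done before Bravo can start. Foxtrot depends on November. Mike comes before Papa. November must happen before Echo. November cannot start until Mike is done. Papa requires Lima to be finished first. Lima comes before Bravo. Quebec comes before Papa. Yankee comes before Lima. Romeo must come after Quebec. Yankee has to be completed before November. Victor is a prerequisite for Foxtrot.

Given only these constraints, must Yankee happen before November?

Yes

Tracing the constraints gives a chain: Yankee → November.
That forces Yankee before November in every valid schedule.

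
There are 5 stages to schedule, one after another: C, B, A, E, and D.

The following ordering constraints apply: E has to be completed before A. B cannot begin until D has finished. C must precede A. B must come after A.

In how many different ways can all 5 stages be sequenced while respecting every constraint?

8

3 stages have no prerequisites (C, E, D), so any of them could come first.
Systematically extending each partial ordering one stage at a time and counting, there are 8 complete orderings.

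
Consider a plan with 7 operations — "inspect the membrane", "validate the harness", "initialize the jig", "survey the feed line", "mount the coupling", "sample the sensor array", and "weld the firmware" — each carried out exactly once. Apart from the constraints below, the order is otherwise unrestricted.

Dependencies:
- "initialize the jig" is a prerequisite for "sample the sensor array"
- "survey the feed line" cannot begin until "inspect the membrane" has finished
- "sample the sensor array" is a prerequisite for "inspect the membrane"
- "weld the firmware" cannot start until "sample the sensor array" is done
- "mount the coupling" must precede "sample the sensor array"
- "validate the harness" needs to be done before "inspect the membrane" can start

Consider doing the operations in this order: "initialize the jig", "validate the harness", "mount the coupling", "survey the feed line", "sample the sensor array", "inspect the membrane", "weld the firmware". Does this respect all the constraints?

The sequence places "survey the feed line" ahead of "inspect the membrane".
But one of the constraints requires "inspect the membrane" before "survey the feed line", so this ordering violates it.

No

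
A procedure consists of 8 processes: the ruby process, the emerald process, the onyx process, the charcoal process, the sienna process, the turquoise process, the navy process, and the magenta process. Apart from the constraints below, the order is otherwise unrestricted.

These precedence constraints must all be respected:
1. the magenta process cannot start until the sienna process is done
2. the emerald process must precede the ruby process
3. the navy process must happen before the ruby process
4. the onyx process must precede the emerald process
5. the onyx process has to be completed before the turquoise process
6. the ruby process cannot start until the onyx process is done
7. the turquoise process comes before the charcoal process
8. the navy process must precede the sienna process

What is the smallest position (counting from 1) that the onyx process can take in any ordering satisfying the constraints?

1

No constraint forces any other process before the onyx process, so it can be placed first.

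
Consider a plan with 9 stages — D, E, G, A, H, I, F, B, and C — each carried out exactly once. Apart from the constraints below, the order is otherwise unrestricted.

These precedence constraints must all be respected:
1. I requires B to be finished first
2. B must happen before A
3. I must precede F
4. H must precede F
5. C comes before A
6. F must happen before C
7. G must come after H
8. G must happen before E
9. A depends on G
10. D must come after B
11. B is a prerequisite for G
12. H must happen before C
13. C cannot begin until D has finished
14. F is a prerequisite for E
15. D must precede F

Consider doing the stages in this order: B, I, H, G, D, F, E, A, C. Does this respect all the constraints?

Here C comes after A.
That contradicts the constraint that C must precede A.

No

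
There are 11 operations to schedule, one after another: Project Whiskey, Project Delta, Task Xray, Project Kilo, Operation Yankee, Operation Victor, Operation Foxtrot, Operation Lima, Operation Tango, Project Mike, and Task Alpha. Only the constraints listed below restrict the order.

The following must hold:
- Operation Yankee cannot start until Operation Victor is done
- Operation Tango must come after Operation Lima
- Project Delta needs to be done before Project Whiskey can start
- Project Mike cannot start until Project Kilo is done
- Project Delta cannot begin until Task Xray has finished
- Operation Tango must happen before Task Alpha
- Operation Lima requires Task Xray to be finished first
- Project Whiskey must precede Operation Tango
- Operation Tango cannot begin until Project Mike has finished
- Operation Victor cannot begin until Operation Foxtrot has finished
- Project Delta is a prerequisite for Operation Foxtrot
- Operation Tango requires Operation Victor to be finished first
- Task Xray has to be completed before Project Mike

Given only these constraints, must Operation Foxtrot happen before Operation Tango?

Yes

There is a constraint chain Operation Foxtrot → Operation Victor → Operation Tango.
That forces Operation Foxtrot before Operation Tango in every valid schedule.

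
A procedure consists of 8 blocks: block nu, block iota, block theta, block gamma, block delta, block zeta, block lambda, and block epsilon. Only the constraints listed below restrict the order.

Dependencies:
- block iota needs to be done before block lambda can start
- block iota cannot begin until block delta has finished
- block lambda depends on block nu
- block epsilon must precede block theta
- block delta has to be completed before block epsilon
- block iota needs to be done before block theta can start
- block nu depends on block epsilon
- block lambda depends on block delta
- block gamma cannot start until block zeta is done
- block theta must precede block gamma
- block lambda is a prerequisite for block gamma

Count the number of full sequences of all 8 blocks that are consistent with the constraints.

56

The blocks with no prerequisites are block delta, block zeta; any of them can be placed first.
Counting all ways to extend the partial order to a total order gives 56.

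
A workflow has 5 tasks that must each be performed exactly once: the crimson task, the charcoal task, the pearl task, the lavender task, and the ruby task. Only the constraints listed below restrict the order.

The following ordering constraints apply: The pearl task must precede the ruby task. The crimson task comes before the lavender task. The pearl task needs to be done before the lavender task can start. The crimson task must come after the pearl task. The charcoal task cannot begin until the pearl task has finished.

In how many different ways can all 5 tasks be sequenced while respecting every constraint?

12

The pearl task is the only task with nothing required before it, so every ordering starts there.
Enumerating by repeatedly choosing an available task (one whose prerequisites are all placed) gives 12 distinct complete orderings.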